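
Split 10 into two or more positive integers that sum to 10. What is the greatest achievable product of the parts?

Fill f[k] for k=2..10: at each k try every first piece i and multiply by the better of (k−i) uncut or f[k−i].
Small cases: f[2]=1, f[3]=2, f[4]=4, f[5]=6.
f[6] = max(1*6, 2*4, 3*3, 4*2, 5*1) = 9
f[7] = max(1*9, 2*6, 3*4, 4*3, 5*2, 6*1) = 12
f[8] = max(1*12, 2*9, 3*6, …, 6*2, 7*1) = 18
f[9] = max(1*18, 2*12, 3*9, …, 7*2, 8*1) = 27
f[10] = max(1*27, 2*18, 3*12, …, 8*2, 9*1) = 36
One optimal split: 3 + 3 + 2 + 2; product 3*3*2*2 = 36.

36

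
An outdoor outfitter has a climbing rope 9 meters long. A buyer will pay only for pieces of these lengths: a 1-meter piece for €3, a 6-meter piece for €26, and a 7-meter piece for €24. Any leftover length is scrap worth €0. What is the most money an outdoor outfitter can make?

Let best[k] be the best obtainable value from length k. For each k, try every first piece i and keep the best of price[i] + best[k−i].
best[1] = 3
best[2] = 6  (first piece 1, then best[1]=3)
best[3] = 9  (first piece 1, then best[2]=6)
best[4] = 12  (first piece 1, then best[3]=9)
best[5] = 15  (first piece 1, then best[4]=12)
best[6] = max(3+15, 26+0) = 26
best[7] = max(3+26, 26+3, 24+0) = 29
best[8] = max(3+29, 26+6, 24+3) = 32
best[9] = max(3+32, 26+9, 24+6) = 35
One optimal cutting: 6 + 1 + 1 + 1 → €35.

35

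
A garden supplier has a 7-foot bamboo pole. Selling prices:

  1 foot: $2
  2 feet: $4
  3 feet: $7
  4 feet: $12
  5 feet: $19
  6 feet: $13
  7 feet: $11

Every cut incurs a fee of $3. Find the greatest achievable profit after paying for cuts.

Build v[k] bottom-up: v[k] = max over allowed piece i of (p[i] + v[k−i]) − 3 per cut.
v[1] = 2
v[2] = 4
v[3] = 7
v[4] = 12
v[5] = 19
v[6] = 18  (first piece 1, then v[5]=19)
v[7] = 20  (first piece 2, then v[5]=19)
One optimal plan: pieces 5 + 2 (1 cut) → $23 − $3 = $20.

20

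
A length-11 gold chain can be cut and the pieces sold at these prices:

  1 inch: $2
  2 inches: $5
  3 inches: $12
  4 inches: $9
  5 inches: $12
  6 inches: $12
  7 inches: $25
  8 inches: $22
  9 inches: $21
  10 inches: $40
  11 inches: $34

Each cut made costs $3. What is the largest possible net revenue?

39

Consider every possible first cut. net[k] is the best of p[i]+net[k−i] over all sellable i≤k, charging 3 whenever i<k.
net[1] = 2
net[2] = max(2+2-3, 5+0) = 5
net[3] = max(2+5-3, 5+2-3, 12+0) = 12
net[4] = max(2+12-3, 5+5-3, 12+2-3, 9+0) = 11
net[5] = max(2+11-3, 5+12-3, 12+5-3, 9+2-3, 12+0) = 14
net[6] = max(2+14-3, 5+11-3, 12+12-3, 9+5-3, 12+2-3, 12+0) = 21
net[7] = max(2+21-3, 5+14-3, 12+11-3, …, 12+2-3, 25+0) = 25
net[8] = max(2+25-3, 5+21-3, 12+14-3, …, 25+2-3, 22+0) = 24
net[9] = max(2+24-3, 5+25-3, 12+21-3, …, 22+2-3, 21+0) = 30
net[10] = max(2+30-3, 5+24-3, 12+25-3, …, 21+2-3, 40+0) = 40
net[11] = max(2+40-3, 5+30-3, 12+24-3, …, 40+2-3, 34+0) = 39
One optimal plan: pieces 10 + 1 (1 cut) → $42 − $3 = $39.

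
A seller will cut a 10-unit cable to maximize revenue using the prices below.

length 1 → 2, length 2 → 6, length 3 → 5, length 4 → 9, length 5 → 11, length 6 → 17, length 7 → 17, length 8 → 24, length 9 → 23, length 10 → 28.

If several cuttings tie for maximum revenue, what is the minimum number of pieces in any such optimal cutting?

2

Let r[k] be the best obtainable value from length k. For each k, try every first piece i and keep the best of price[i] + r[k−i].
r[1] = 2
r[2] = max(2+2, 6+0) = 6
r[3] = max(2+6, 6+2, 5+0) = 8
r[4] = max(2+8, 6+6, 5+2, 9+0) = 12
r[5] = max(2+12, 6+8, 5+6, 9+2, 11+0) = 14
r[6] = max(2+14, 6+12, 5+8, 9+6, 11+2, 17+0) = 18
r[7] = max(2+18, 6+14, 5+12, …, 17+2, 17+0) = 20
r[8] = max(2+20, 6+18, 5+14, …, 17+2, 24+0) = 24
r[9] = max(2+24, 6+20, 5+18, …, 24+2, 23+0) = 26
r[10] = max(2+26, 6+24, 5+20, …, 23+2, 28+0) = 30
Maximum revenue is 30.
Now minimize piece count subject to staying optimal: for each k, pieces[k] = 1 + min over i with p[i]+r[k−i]=r[k] of pieces[k−i].
pieces[7] = 4
pieces[8] = 1
pieces[9] = 2
pieces[10] = 2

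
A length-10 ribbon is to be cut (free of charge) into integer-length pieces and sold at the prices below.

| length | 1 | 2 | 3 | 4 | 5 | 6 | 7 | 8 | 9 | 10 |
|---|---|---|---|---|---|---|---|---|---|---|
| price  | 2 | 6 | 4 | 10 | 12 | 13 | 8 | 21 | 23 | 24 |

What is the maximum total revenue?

Let R[k] be the best obtainable value from length k. For each k, try every first piece i and keep the best of price[i] + R[k−i].
R[1] = 2
R[2] = 6
R[3] = 8  (first piece 1, then R[2]=6)
R[4] = 12  (first piece 2, then R[2]=6)
R[5] = 14  (first piece 1, then R[4]=12)
R[6] = 18  (first piece 2, then R[4]=12)
R[7] = 20  (first piece 1, then R[6]=18)
R[8] = 24  (first piece 2, then R[6]=18)
R[9] = 26  (first piece 1, then R[8]=24)
R[10] = 30  (first piece 2, then R[8]=24)
One optimal cutting: 2 + 2 + 2 + 2 + 2 → ¢6 + ¢6 + ¢6 + ¢6 + ¢6 = ¢30.

30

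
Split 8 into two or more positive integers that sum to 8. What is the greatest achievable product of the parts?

Fill prod[k] for k=2..8: at each k try every first piece i and multiply by the better of (k−i) uncut or prod[k−i].
prod[2] = 1×max(1,0) = 1×1 = 1
prod[3] = 1×max(2,1) = 1×2 = 2
prod[4] = 2×max(2,1) = 2×2 = 4
prod[5] = 2×max(3,2) = 2×3 = 6
prod[6] = 3×max(3,2) = 3×3 = 9
prod[7] = 2×max(5,6) = 2×6 = 12
prod[8] = 2×max(6,9) = 2×9 = 18
One optimal split: 3 + 3 + 2; product 3×3×2 = 18.

18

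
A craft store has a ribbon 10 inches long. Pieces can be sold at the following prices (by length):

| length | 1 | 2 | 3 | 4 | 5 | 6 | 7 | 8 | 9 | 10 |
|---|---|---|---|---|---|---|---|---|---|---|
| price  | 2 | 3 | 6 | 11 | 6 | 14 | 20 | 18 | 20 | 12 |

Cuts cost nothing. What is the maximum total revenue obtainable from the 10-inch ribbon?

Let best[k] be the best obtainable value from length k. For each k, try every first piece i and keep the best of price[i] + best[k−i].
best[1] = 2
best[2] = max(2+2, 3+0) = 4
best[3] = max(2+4, 3+2, 6+0) = 6
best[4] = max(2+6, 3+4, 6+2, 11+0) = 11
best[5] = max(2+11, 3+6, 6+4, 11+2, 6+0) = 13
best[6] = max(2+13, 3+11, 6+6, 11+4, 6+2, 14+0) = 15
best[7] = max(2+15, 3+13, 6+11, …, 14+2, 20+0) = 20
best[8] = max(2+20, 3+15, 6+13, …, 20+2, 18+0) = 22
best[9] = max(2+22, 3+20, 6+15, …, 18+2, 20+0) = 24
best[10] = max(2+24, 3+22, 6+20, …, 20+2, 12+0) = 26
One optimal cutting: 7 + 1 + 1 + 1 → ¢20 + ¢2 + ¢2 + ¢2 = ¢26.

26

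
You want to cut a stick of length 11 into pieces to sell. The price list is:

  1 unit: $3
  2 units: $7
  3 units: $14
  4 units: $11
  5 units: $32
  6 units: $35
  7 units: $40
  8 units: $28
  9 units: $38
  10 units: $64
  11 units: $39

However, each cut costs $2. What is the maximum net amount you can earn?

65

Build r[k] bottom-up: r[k] = max over allowed piece i of (p[i] + r[k−i]) − 2 per cut.
r[1] = 3
r[2] = max(3+3-2, 7+0) = 7
r[3] = max(3+7-2, 7+3-2, 14+0) = 14
r[4] = max(3+14-2, 7+7-2, 14+3-2, 11+0) = 15
r[5] = max(3+15-2, 7+14-2, 14+7-2, 11+3-2, 32+0) = 32
r[6] = max(3+32-2, 7+15-2, 14+14-2, 11+7-2, 32+3-2, 35+0) = 35
r[7] = max(3+35-2, 7+32-2, 14+15-2, …, 35+3-2, 40+0) = 40
r[8] = max(3+40-2, 7+35-2, 14+32-2, …, 40+3-2, 28+0) = 44
r[9] = max(3+44-2, 7+40-2, 14+35-2, …, 28+3-2, 38+0) = 47
r[10] = max(3+47-2, 7+44-2, 14+40-2, …, 38+3-2, 64+0) = 64
r[11] = max(3+64-2, 7+47-2, 14+44-2, …, 64+3-2, 39+0) = 65
One optimal plan: pieces 10 + 1 (1 cut) → $67 − $2 = $65.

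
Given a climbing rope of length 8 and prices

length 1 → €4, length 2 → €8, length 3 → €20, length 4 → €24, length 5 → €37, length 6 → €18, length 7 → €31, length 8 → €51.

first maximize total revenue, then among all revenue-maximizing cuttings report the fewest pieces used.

2

Let r[k] be the best obtainable value from length k. For each k, try every first piece i and keep the best of price[i] + r[k−i].
r[1] = 4
r[2] = max(4+4, 8+0) = 8
r[3] = max(4+8, 8+4, 20+0) = 20
r[4] = max(4+20, 8+8, 20+4, 24+0) = 24
r[5] = max(4+24, 8+20, 20+8, 24+4, 37+0) = 37
r[6] = max(4+37, 8+24, 20+20, 24+8, 37+4, 18+0) = 41
r[7] = max(4+41, 8+37, 20+24, …, 18+4, 31+0) = 45
r[8] = max(4+45, 8+41, 20+37, …, 31+4, 51+0) = 57
Maximum revenue is €57.
Now minimize piece count subject to staying optimal: for each k, pieces[k] = 1 + min over i with p[i]+r[k−i]=r[k] of pieces[k−i].
pieces[5] = 1
pieces[6] = 2
pieces[7] = 2
pieces[8] = 2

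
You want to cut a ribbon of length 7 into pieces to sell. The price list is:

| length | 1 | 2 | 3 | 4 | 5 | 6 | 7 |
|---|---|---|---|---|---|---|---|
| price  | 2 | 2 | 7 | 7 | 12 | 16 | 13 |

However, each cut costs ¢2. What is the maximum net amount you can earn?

Consider every possible first cut. r[k] is the best of p[i]+r[k−i] over all sellable i≤k, charging 2 whenever i<k.
r[1] = 2
r[2] = 2  (first piece 1, then r[1]=2)
r[3] = 7
r[4] = 7  (first piece 1, then r[3]=7)
r[5] = 12
r[6] = 16
r[7] = 16  (first piece 1, then r[6]=16)
One optimal plan: pieces 6 + 1 (1 cut) → ¢18 − ¢2 = ¢16.

16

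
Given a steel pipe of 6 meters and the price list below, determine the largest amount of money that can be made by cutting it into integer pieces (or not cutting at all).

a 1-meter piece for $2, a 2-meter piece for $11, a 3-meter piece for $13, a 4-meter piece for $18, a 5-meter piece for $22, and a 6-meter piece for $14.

33

Let R[k] be the best obtainable value from length k. For each k, try every first piece i and keep the best of price[i] + R[k−i].
R[1] = 2
R[2] = max(2+2, 11+0) = 11
R[3] = max(2+11, 11+2, 13+0) = 13
R[4] = max(2+13, 11+11, 13+2, 18+0) = 22
R[5] = max(2+22, 11+13, 13+11, 18+2, 22+0) = 24
R[6] = max(2+24, 11+22, 13+13, 18+11, 22+2, 14+0) = 33
One optimal cutting: 2 + 2 + 2 → $11 + $11 + $11 = $33.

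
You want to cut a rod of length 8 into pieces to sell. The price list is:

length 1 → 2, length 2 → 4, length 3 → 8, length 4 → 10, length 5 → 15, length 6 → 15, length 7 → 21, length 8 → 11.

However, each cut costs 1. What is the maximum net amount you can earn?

22

Build net[k] bottom-up: net[k] = max over allowed piece i of (p[i] + net[k−i]) − 1 per cut.
net[1] = 2
net[2] = max(2+2-1, 4+0) = 4
net[3] = max(2+4-1, 4+2-1, 8+0) = 8
net[4] = max(2+8-1, 4+4-1, 8+2-1, 10+0) = 10
net[5] = max(2+10-1, 4+8-1, 8+4-1, 10+2-1, 15+0) = 15
net[6] = max(2+15-1, 4+10-1, 8+8-1, 10+4-1, 15+2-1, 15+0) = 16
net[7] = max(2+16-1, 4+15-1, 8+10-1, …, 15+2-1, 21+0) = 21
net[8] = max(2+21-1, 4+16-1, 8+15-1, …, 21+2-1, 11+0) = 22
One optimal plan: pieces 7 + 1 (1 cut) → 23 − 1 = 22.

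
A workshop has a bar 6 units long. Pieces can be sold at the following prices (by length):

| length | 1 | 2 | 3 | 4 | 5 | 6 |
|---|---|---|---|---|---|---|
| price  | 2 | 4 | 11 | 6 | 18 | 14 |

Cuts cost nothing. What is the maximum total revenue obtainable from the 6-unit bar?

Let R[k] be the best obtainable value from length k. For each k, try every first piece i and keep the best of price[i] + R[k−i].
R[1] = 2
R[2] = 4  (first piece 1, then R[1]=2)
R[3] = 11
R[4] = 13  (first piece 1, then R[3]=11)
R[5] = 18
R[6] = 22  (first piece 3, then R[3]=11)
One optimal cutting: 3 + 3 → 11 + 11 = 22.

22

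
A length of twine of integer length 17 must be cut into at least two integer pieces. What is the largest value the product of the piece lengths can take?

486

Let f[k] be the best product for length k (with at least one cut). For each first piece i, the rest contributes max(k−i, f[k−i]).
f[2] = 1*max(1,0) = 1*1 = 1
f[3] = max(1*2, 2*1) = 2
f[4] = max(1*3, 2*2, 3*1) = 4
f[5] = max(1*4, 2*3, 3*2, 4*1) = 6
f[6] = max(1*6, 2*4, 3*3, 4*2, 5*1) = 9
f[7] = max(1*9, 2*6, 3*4, 4*3, 5*2, 6*1) = 12
f[8] = max(1*12, 2*9, 3*6, …, 6*2, 7*1) = 18
f[9] = max(1*18, 2*12, 3*9, …, 7*2, 8*1) = 27
f[10] = max(1*27, 2*18, 3*12, …, 8*2, 9*1) = 36
f[11] = max(1*36, 2*27, 3*18, …, 9*2, 10*1) = 54
f[12] = max(1*54, 2*36, 3*27, …, 10*2, 11*1) = 81
f[13] = max(1*81, 2*54, 3*36, …, 11*2, 12*1) = 108
f[14] = max(1*108, 2*81, 3*54, …, 12*2, 13*1) = 162
f[15] = max(1*162, 2*108, 3*81, …, 13*2, 14*1) = 243
f[16] = max(1*243, 2*162, 3*108, …, 14*2, 15*1) = 324
f[17] = max(1*324, 2*243, 3*162, …, 15*2, 16*1) = 486
One optimal split: 3 + 3 + 3 + 3 + 3 + 2; product 3*3*3*3*3*2 = 486.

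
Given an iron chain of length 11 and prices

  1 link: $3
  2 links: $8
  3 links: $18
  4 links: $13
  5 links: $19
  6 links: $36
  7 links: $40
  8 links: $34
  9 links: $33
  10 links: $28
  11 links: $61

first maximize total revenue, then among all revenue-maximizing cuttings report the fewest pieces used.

3

Consider every possible first cut. r[k] is the best of p[i]+r[k−i] over all sellable i≤k.
r[1] = 3
r[2] = 8
r[3] = 18
r[4] = 21  (first piece 1, then r[3]=18)
r[5] = 26  (first piece 2, then r[3]=18)
r[6] = 36  (first piece 3, then r[3]=18)
r[7] = 40
r[8] = 44  (first piece 2, then r[6]=36)
r[9] = 54  (first piece 3, then r[6]=36)
r[10] = 58  (first piece 3, then r[7]=40)
r[11] = 62  (first piece 2, then r[9]=54)
Maximum revenue is $62.
Now minimize piece count subject to staying optimal: for each k, pieces[k] = 1 + min over i with p[i]+r[k−i]=r[k] of pieces[k−i].
pieces[8] = 2
pieces[9] = 2
pieces[10] = 2
pieces[11] = 3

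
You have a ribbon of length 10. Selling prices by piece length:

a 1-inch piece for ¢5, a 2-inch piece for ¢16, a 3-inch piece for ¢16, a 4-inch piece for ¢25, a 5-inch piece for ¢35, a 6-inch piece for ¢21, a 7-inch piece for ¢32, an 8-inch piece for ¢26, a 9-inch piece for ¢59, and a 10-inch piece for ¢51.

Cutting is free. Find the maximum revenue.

80

Build best[k] bottom-up: best[k] = max over allowed piece i of (p[i] + best[k−i]).
best[1] = 5
best[2] = 16
best[3] = 21  (first piece 1, then best[2]=16)
best[4] = 32  (first piece 2, then best[2]=16)
best[5] = 37  (first piece 1, then best[4]=32)
best[6] = 48  (first piece 2, then best[4]=32)
best[7] = 53  (first piece 1, then best[6]=48)
best[8] = 64  (first piece 2, then best[6]=48)
best[9] = 69  (first piece 1, then best[8]=64)
best[10] = 80  (first piece 2, then best[8]=64)
One optimal cutting: 2 + 2 + 2 + 2 + 2 → ¢16 + ¢16 + ¢16 + ¢16 + ¢16 = ¢80.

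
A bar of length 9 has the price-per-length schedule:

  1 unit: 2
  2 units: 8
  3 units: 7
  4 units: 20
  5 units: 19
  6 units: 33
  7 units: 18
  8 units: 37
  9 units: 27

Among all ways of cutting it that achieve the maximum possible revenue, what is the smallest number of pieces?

3

Consider every possible first cut. r[k] is the best of p[i]+r[k−i] over all sellable i≤k.
r[1] = 2
r[2] = max(2+2, 8+0) = 8
r[3] = max(2+8, 8+2, 7+0) = 10
r[4] = max(2+10, 8+8, 7+2, 20+0) = 20
r[5] = max(2+20, 8+10, 7+8, 20+2, 19+0) = 22
r[6] = max(2+22, 8+20, 7+10, 20+8, 19+2, 33+0) = 33
r[7] = max(2+33, 8+22, 7+20, …, 33+2, 18+0) = 35
r[8] = max(2+35, 8+33, 7+22, …, 18+2, 37+0) = 41
r[9] = max(2+41, 8+35, 7+33, …, 37+2, 27+0) = 43
Maximum revenue is 43.
Now minimize piece count subject to staying optimal: for each k, pieces[k] = 1 + min over i with p[i]+r[k−i]=r[k] of pieces[k−i].
pieces[6] = 1
pieces[7] = 2
pieces[8] = 2
pieces[9] = 3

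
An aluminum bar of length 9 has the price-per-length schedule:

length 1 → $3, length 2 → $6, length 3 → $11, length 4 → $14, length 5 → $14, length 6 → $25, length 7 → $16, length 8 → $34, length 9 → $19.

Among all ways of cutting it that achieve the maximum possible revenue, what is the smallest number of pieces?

Let r[k] be the best obtainable value from length k. For each k, try every first piece i and keep the best of price[i] + r[k−i].
r[1] = 3
r[2] = max(3+3, 6+0) = 6
r[3] = max(3+6, 6+3, 11+0) = 11
r[4] = max(3+11, 6+6, 11+3, 14+0) = 14
r[5] = max(3+14, 6+11, 11+6, 14+3, 14+0) = 17
r[6] = max(3+17, 6+14, 11+11, 14+6, 14+3, 25+0) = 25
r[7] = max(3+25, 6+17, 11+14, …, 25+3, 16+0) = 28
r[8] = max(3+28, 6+25, 11+17, …, 16+3, 34+0) = 34
r[9] = max(3+34, 6+28, 11+25, …, 34+3, 19+0) = 37
Maximum revenue is $37.
Now minimize piece count subject to staying optimal: for each k, pieces[k] = 1 + min over i with p[i]+r[k−i]=r[k] of pieces[k−i].
pieces[6] = 1
pieces[7] = 2
pieces[8] = 1
pieces[9] = 2

2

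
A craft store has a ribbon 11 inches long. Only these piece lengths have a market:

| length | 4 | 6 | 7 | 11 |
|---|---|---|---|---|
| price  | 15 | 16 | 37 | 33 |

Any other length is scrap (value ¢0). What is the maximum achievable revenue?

Consider every possible first cut. r[k] is the best of p[i]+r[k−i] over all sellable i≤k.
r[1] = 0
r[2] = 0
r[3] = 0
r[4] = 15
r[5] = 15
r[6] = max(15+0, 16+0) = 16
r[7] = max(15+0, 16+0, 37+0) = 37
r[8] = max(15+15, 16+0, 37+0) = 37
r[9] = max(15+15, 16+0, 37+0) = 37
r[10] = max(15+16, 16+15, 37+0) = 37
r[11] = max(15+37, 16+15, 37+15, 33+0) = 52
One optimal cutting: 7 + 4 → ¢52.

52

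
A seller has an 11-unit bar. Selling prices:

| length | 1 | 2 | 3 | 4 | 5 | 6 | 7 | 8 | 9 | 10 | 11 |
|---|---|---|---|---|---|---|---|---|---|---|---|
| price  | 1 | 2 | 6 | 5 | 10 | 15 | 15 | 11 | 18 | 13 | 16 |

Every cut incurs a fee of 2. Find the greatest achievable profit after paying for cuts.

23

Build r[k] bottom-up: r[k] = max over allowed piece i of (p[i] + r[k−i]) − 2 per cut.
r[1] = 1
r[2] = 2
r[3] = 6
r[4] = 5  (first piece 1, then r[3]=6)
r[5] = 10
r[6] = 15
r[7] = 15
r[8] = 15  (first piece 2, then r[6]=15)
r[9] = 19  (first piece 3, then r[6]=15)
r[10] = 19  (first piece 3, then r[7]=15)
r[11] = 23  (first piece 5, then r[6]=15)
One optimal plan: pieces 6 + 5 (1 cut) → 25 − 2 = 23.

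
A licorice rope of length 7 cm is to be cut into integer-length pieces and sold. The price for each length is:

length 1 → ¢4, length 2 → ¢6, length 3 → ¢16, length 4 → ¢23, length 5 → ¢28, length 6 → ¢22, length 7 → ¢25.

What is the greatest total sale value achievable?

39

Let r[k] be the best obtainable value from length k. For each k, try every first piece i and keep the best of price[i] + r[k−i].
r[1] = 4
r[2] = max(4+4, 6+0) = 8
r[3] = max(4+8, 6+4, 16+0) = 16
r[4] = max(4+16, 6+8, 16+4, 23+0) = 23
r[5] = max(4+23, 6+16, 16+8, 23+4, 28+0) = 28
r[6] = max(4+28, 6+23, 16+16, 23+8, 28+4, 22+0) = 32
r[7] = max(4+32, 6+28, 16+23, …, 22+4, 25+0) = 39
One optimal cutting: 4 + 3 → ¢23 + ¢16 = ¢39.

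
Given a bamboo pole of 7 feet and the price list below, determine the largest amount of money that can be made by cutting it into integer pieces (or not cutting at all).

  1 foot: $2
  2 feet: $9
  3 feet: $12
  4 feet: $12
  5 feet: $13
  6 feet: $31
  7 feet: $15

33

Consider every possible first cut. v[k] is the best of p[i]+v[k−i] over all sellable i≤k.
v[1] = 2
v[2] = 9
v[3] = 12
v[4] = 18  (first piece 2, then v[2]=9)
v[5] = 21  (first piece 2, then v[3]=12)
v[6] = 31
v[7] = 33  (first piece 1, then v[6]=31)
One optimal cutting: 6 + 1 → $31 + $2 = $33.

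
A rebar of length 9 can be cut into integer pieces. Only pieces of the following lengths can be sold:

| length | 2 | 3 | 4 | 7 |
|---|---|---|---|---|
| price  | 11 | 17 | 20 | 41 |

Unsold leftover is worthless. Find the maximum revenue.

Let r[k] be the best obtainable value from length k. For each k, try every first piece i and keep the best of price[i] + r[k−i].
r[1] = 0
r[2] = 11
r[3] = 17
r[4] = 22  (first piece 2, then r[2]=11)
r[5] = 28  (first piece 2, then r[3]=17)
r[6] = 34  (first piece 3, then r[3]=17)
r[7] = 41
r[8] = 45  (first piece 2, then r[6]=34)
r[9] = 52  (first piece 2, then r[7]=41)
One optimal cutting: 7 + 2 → ₹52.

52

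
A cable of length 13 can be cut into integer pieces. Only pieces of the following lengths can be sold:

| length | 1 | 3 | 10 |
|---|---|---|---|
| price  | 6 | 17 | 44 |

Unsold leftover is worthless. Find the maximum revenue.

78

Build f[k] bottom-up: f[k] = max over allowed piece i of (p[i] + f[k−i]).
f[1] = 6
f[2] = 12  (first piece 1, then f[1]=6)
f[3] = 18  (first piece 1, then f[2]=12)
f[4] = 24  (first piece 1, then f[3]=18)
f[5] = 30  (first piece 1, then f[4]=24)
f[6] = 36  (first piece 1, then f[5]=30)
f[7] = 42  (first piece 1, then f[6]=36)
f[8] = 48  (first piece 1, then f[7]=42)
f[9] = 54  (first piece 1, then f[8]=48)
f[10] = 60  (first piece 1, then f[9]=54)
f[11] = 66  (first piece 1, then f[10]=60)
f[12] = 72  (first piece 1, then f[11]=66)
f[13] = 78  (first piece 1, then f[12]=72)
One optimal cutting: 1 + 1 + 1 + 1 + 1 + 1 + 1 + 1 + 1 + 1 + 1 + 1 + 1 → $78.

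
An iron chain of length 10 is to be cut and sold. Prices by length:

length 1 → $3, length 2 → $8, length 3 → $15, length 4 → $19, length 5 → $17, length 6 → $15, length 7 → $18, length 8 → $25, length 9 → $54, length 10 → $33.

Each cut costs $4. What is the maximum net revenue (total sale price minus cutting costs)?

53

Build r[k] bottom-up: r[k] = max over allowed piece i of (p[i] + r[k−i]) − 4 per cut.
r[1] = 3
r[2] = max(3+3-4, 8+0) = 8
r[3] = max(3+8-4, 8+3-4, 15+0) = 15
r[4] = max(3+15-4, 8+8-4, 15+3-4, 19+0) = 19
r[5] = max(3+19-4, 8+15-4, 15+8-4, 19+3-4, 17+0) = 19
r[6] = max(3+19-4, 8+19-4, 15+15-4, 19+8-4, 17+3-4, 15+0) = 26
r[7] = max(3+26-4, 8+19-4, 15+19-4, …, 15+3-4, 18+0) = 30
r[8] = max(3+30-4, 8+26-4, 15+19-4, …, 18+3-4, 25+0) = 34
r[9] = max(3+34-4, 8+30-4, 15+26-4, …, 25+3-4, 54+0) = 54
r[10] = max(3+54-4, 8+34-4, 15+30-4, …, 54+3-4, 33+0) = 53
One optimal plan: pieces 9 + 1 (1 cut) → $57 − $4 = $53.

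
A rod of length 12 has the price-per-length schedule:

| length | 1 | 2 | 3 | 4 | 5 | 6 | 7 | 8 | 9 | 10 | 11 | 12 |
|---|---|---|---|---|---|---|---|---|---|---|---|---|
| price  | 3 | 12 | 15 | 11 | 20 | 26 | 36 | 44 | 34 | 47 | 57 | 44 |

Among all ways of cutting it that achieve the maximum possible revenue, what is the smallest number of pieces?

Build r[k] bottom-up: r[k] = max over allowed piece i of (p[i] + r[k−i]).
r[1] = 3
r[2] = 12
r[3] = 15  (first piece 1, then r[2]=12)
r[4] = 24  (first piece 2, then r[2]=12)
r[5] = 27  (first piece 1, then r[4]=24)
r[6] = 36  (first piece 2, then r[4]=24)
r[7] = 39  (first piece 1, then r[6]=36)
r[8] = 48  (first piece 2, then r[6]=36)
r[9] = 51  (first piece 1, then r[8]=48)
r[10] = 60  (first piece 2, then r[8]=48)
r[11] = 63  (first piece 1, then r[10]=60)
r[12] = 72  (first piece 2, then r[10]=60)
Maximum revenue is 72.
Now minimize piece count subject to staying optimal: for each k, pieces[k] = 1 + min over i with p[i]+r[k−i]=r[k] of pieces[k−i].
pieces[9] = 4
pieces[10] = 5
pieces[11] = 5
pieces[12] = 6

6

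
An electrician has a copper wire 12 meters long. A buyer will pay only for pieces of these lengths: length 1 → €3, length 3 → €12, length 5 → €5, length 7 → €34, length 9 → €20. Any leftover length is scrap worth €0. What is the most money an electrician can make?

Build best[k] bottom-up: best[k] = max over allowed piece i of (p[i] + best[k−i]).
best[1] = 3
best[2] = 6  (first piece 1, then best[1]=3)
best[3] = max(3+6, 12+0) = 12
best[4] = max(3+12, 12+3) = 15
best[5] = max(3+15, 12+6, 5+0) = 18
best[6] = max(3+18, 12+12, 5+3) = 24
best[7] = max(3+24, 12+15, 5+6, 34+0) = 34
best[8] = max(3+34, 12+18, 5+12, 34+3) = 37
best[9] = max(3+37, 12+24, 5+15, 34+6, 20+0) = 40
best[10] = max(3+40, 12+34, 5+18, 34+12, 20+3) = 46
best[11] = max(3+46, 12+37, 5+24, 34+15, 20+6) = 49
best[12] = max(3+49, 12+40, 5+34, 34+18, 20+12) = 52
One optimal cutting: 7 + 3 + 1 + 1 → €52.

52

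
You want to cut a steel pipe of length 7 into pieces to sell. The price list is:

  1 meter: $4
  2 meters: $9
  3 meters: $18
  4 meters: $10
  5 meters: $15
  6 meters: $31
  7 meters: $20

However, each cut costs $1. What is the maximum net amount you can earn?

Build net[k] bottom-up: net[k] = max over allowed piece i of (p[i] + net[k−i]) − 1 per cut.
net[1] = 4
net[2] = 9
net[3] = 18
net[4] = 21  (first piece 1, then net[3]=18)
net[5] = 26  (first piece 2, then net[3]=18)
net[6] = 35  (first piece 3, then net[3]=18)
net[7] = 38  (first piece 1, then net[6]=35)
One optimal plan: pieces 3 + 3 + 1 (2 cuts) → $40 − $2 = $38.

38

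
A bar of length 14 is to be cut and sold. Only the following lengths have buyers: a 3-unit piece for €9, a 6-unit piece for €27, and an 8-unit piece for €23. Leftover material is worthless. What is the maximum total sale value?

54

Let best[k] be the best obtainable value from length k. For each k, try every first piece i and keep the best of price[i] + best[k−i].
best[1] = 0
best[2] = 0
best[3] = 9
best[4] = 9
best[5] = 9
best[6] = 27
best[7] = 27
best[8] = 27
best[9] = 36  (first piece 3, then best[6]=27)
best[10] = 36
best[11] = 36
best[12] = 54  (first piece 6, then best[6]=27)
best[13] = 54
best[14] = 54
One optimal cutting: pieces 6 + 6 with 2 units of scrap → €54.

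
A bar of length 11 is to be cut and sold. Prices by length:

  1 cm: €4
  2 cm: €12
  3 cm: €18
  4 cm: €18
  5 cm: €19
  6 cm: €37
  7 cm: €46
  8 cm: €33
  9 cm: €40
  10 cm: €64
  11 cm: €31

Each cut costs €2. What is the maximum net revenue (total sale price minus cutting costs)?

Let r[k] be the best obtainable value from length k. For each k, try every first piece i and keep the best of price[i] + r[k−i] minus the 2 cut fee when i<k.
r[1] = 4
r[2] = max(4+4-2, 12+0) = 12
r[3] = max(4+12-2, 12+4-2, 18+0) = 18
r[4] = max(4+18-2, 12+12-2, 18+4-2, 18+0) = 22
r[5] = max(4+22-2, 12+18-2, 18+12-2, 18+4-2, 19+0) = 28
r[6] = max(4+28-2, 12+22-2, 18+18-2, 18+12-2, 19+4-2, 37+0) = 37
r[7] = max(4+37-2, 12+28-2, 18+22-2, …, 37+4-2, 46+0) = 46
r[8] = max(4+46-2, 12+37-2, 18+28-2, …, 46+4-2, 33+0) = 48
r[9] = max(4+48-2, 12+46-2, 18+37-2, …, 33+4-2, 40+0) = 56
r[10] = max(4+56-2, 12+48-2, 18+46-2, …, 40+4-2, 64+0) = 64
r[11] = max(4+64-2, 12+56-2, 18+48-2, …, 64+4-2, 31+0) = 66
One optimal plan: pieces 10 + 1 (1 cut) → €68 − €2 = €66.

66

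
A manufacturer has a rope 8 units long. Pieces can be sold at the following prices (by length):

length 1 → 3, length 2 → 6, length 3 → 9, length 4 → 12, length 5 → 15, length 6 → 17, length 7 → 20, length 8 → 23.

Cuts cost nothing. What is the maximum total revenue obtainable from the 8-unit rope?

24

Build r[k] bottom-up: r[k] = max over allowed piece i of (p[i] + r[k−i]).
r[1] = 3
r[2] = 6  (first piece 1, then r[1]=3)
r[3] = 9  (first piece 1, then r[2]=6)
r[4] = 12  (first piece 1, then r[3]=9)
r[5] = 15  (first piece 1, then r[4]=12)
r[6] = 18  (first piece 1, then r[5]=15)
r[7] = 21  (first piece 1, then r[6]=18)
r[8] = 24  (first piece 1, then r[7]=21)
One optimal cutting: 1 + 1 + 1 + 1 + 1 + 1 + 1 + 1 → 3 + 3 + 3 + 3 + 3 + 3 + 3 + 3 = 24.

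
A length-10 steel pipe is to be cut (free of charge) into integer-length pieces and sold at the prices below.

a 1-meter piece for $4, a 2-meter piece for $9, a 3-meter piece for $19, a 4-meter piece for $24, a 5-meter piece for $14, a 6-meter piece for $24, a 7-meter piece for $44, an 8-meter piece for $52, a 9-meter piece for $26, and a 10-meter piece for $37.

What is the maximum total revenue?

Consider every possible first cut. r[k] is the best of p[i]+r[k−i] over all sellable i≤k.
r[1] = 4
r[2] = max(4+4, 9+0) = 9
r[3] = max(4+9, 9+4, 19+0) = 19
r[4] = max(4+19, 9+9, 19+4, 24+0) = 24
r[5] = max(4+24, 9+19, 19+9, 24+4, 14+0) = 28
r[6] = max(4+28, 9+24, 19+19, 24+9, 14+4, 24+0) = 38
r[7] = max(4+38, 9+28, 19+24, …, 24+4, 44+0) = 44
r[8] = max(4+44, 9+38, 19+28, …, 44+4, 52+0) = 52
r[9] = max(4+52, 9+44, 19+38, …, 52+4, 26+0) = 57
r[10] = max(4+57, 9+52, 19+44, …, 26+4, 37+0) = 63
One optimal cutting: 7 + 3 → $44 + $19 = $63.

63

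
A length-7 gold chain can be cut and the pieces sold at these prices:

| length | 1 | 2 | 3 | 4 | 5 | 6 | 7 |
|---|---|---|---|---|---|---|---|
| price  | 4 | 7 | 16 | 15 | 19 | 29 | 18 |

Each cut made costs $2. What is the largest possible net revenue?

Build net[k] bottom-up: net[k] = max over allowed piece i of (p[i] + net[k−i]) − 2 per cut.
net[1] = 4
net[2] = 7
net[3] = 16
net[4] = 18  (first piece 1, then net[3]=16)
net[5] = 21  (first piece 2, then net[3]=16)
net[6] = 30  (first piece 3, then net[3]=16)
net[7] = 32  (first piece 1, then net[6]=30)
One optimal plan: pieces 3 + 3 + 1 (2 cuts) → $36 − $4 = $32.

32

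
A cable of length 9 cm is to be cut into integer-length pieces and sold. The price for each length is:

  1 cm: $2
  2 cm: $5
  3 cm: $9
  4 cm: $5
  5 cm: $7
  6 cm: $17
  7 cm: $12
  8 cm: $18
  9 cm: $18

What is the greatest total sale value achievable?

Consider every possible first cut. R[k] is the best of p[i]+R[k−i] over all sellable i≤k.
R[1] = 2
R[2] = 5
R[3] = 9
R[4] = 11  (first piece 1, then R[3]=9)
R[5] = 14  (first piece 2, then R[3]=9)
R[6] = 18  (first piece 3, then R[3]=9)
R[7] = 20  (first piece 1, then R[6]=18)
R[8] = 23  (first piece 2, then R[6]=18)
R[9] = 27  (first piece 3, then R[6]=18)
One optimal cutting: 3 + 3 + 3 → $9 + $9 + $9 = $27.

27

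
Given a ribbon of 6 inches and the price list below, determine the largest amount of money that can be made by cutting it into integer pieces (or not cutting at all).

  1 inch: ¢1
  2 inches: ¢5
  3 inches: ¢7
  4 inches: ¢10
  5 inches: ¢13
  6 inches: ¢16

Let R[k] be the best obtainable value from length k. For each k, try every first piece i and keep the best of price[i] + R[k−i].
R[1] = 1
R[2] = max(1+1, 5+0) = 5
R[3] = max(1+5, 5+1, 7+0) = 7
R[4] = max(1+7, 5+5, 7+1, 10+0) = 10
R[5] = max(1+10, 5+7, 7+5, 10+1, 13+0) = 13
R[6] = max(1+13, 5+10, 7+7, 10+5, 13+1, 16+0) = 16
Best is to sell the whole 6-inch piece uncut for ¢16.

16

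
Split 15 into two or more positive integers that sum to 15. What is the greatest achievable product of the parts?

Define prod[k] = max over 1≤i<k of i · max(k−i, prod[k−i]); the inner max lets the remainder stay uncut if that's better.
prod[2] = 1·max(1,0) = 1·1 = 1
prod[3] = max(1·2, 2·1) = 2
prod[4] = max(1·3, 2·2, 3·1) = 4
prod[5] = max(1·4, 2·3, 3·2, 4·1) = 6
prod[6] = max(1·6, 2·4, 3·3, 4·2, 5·1) = 9
prod[7] = max(1·9, 2·6, 3·4, 4·3, 5·2, 6·1) = 12
prod[8] = max(1·12, 2·9, 3·6, …, 6·2, 7·1) = 18
prod[9] = max(1·18, 2·12, 3·9, …, 7·2, 8·1) = 27
prod[10] = max(1·27, 2·18, 3·12, …, 8·2, 9·1) = 36
prod[11] = max(1·36, 2·27, 3·18, …, 9·2, 10·1) = 54
prod[12] = max(1·54, 2·36, 3·27, …, 10·2, 11·1) = 81
prod[13] = max(1·81, 2·54, 3·36, …, 11·2, 12·1) = 108
prod[14] = max(1·108, 2·81, 3·54, …, 12·2, 13·1) = 162
prod[15] = max(1·162, 2·108, 3·81, …, 13·2, 14·1) = 243
One optimal split: 3 + 3 + 3 + 3 + 3; product 3·3·3·3·3 = 243.

243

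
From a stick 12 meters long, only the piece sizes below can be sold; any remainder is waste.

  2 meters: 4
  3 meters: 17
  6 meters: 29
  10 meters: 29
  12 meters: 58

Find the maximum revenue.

Build r[k] bottom-up: r[k] = max over allowed piece i of (p[i] + r[k−i]).
r[1] = 0
r[2] = 4
r[3] = max(4+0, 17+0) = 17
r[4] = max(4+4, 17+0) = 17
r[5] = max(4+17, 17+4) = 21
r[6] = max(4+17, 17+17, 29+0) = 34
r[7] = max(4+21, 17+17, 29+0) = 34
r[8] = max(4+34, 17+21, 29+4) = 38
r[9] = max(4+34, 17+34, 29+17) = 51
r[10] = max(4+38, 17+34, 29+17, 29+0) = 51
r[11] = max(4+51, 17+38, 29+21, 29+0) = 55
r[12] = max(4+51, 17+51, 29+34, 29+4, 58+0) = 68
One optimal cutting: 3 + 3 + 3 + 3 → 68.

68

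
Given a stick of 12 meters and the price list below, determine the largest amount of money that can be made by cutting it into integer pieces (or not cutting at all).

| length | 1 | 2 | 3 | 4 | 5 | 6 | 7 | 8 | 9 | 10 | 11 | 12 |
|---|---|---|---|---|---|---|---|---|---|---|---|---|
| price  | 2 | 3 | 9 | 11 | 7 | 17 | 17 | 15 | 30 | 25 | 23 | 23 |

Consider every possible first cut. v[k] is the best of p[i]+v[k−i] over all sellable i≤k.
v[1] = 2
v[2] = 4  (first piece 1, then v[1]=2)
v[3] = 9
v[4] = 11  (first piece 1, then v[3]=9)
v[5] = 13  (first piece 1, then v[4]=11)
v[6] = 18  (first piece 3, then v[3]=9)
v[7] = 20  (first piece 1, then v[6]=18)
v[8] = 22  (first piece 1, then v[7]=20)
v[9] = 30
v[10] = 32  (first piece 1, then v[9]=30)
v[11] = 34  (first piece 1, then v[10]=32)
v[12] = 39  (first piece 3, then v[9]=30)
One optimal cutting: 9 + 3 → $30 + $9 = $39.

39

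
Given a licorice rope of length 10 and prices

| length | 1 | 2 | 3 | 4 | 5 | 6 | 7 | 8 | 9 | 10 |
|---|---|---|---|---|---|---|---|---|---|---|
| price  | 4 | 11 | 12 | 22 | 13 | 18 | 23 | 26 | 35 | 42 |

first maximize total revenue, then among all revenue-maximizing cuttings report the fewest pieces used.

3

Consider every possible first cut. r[k] is the best of p[i]+r[k−i] over all sellable i≤k.
r[1] = 4
r[2] = 11
r[3] = 15  (first piece 1, then r[2]=11)
r[4] = 22  (first piece 2, then r[2]=11)
r[5] = 26  (first piece 1, then r[4]=22)
r[6] = 33  (first piece 2, then r[4]=22)
r[7] = 37  (first piece 1, then r[6]=33)
r[8] = 44  (first piece 2, then r[6]=33)
r[9] = 48  (first piece 1, then r[8]=44)
r[10] = 55  (first piece 2, then r[8]=44)
Maximum revenue is ¢55.
Now minimize piece count subject to staying optimal: for each k, pieces[k] = 1 + min over i with p[i]+r[k−i]=r[k] of pieces[k−i].
pieces[7] = 3
pieces[8] = 2
pieces[9] = 3
pieces[10] = 3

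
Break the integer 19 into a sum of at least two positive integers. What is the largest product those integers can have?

Fill g[k] for k=2..19: at each k try every first piece i and multiply by the better of (k−i) uncut or g[k−i].
g[2] = 1·max(1,0) = 1·1 = 1
g[3] = 1·max(2,1) = 1·2 = 2
g[4] = 2·max(2,1) = 2·2 = 4
g[5] = 2·max(3,2) = 2·3 = 6
g[6] = 3·max(3,2) = 3·3 = 9
g[7] = 2·max(5,6) = 2·6 = 12
g[8] = 2·max(6,9) = 2·9 = 18
g[9] = 3·max(6,9) = 3·9 = 27
g[10] = 2·max(8,18) = 2·18 = 36
g[11] = 2·max(9,27) = 2·27 = 54
g[12] = 3·max(9,27) = 3·27 = 81
g[13] = 2·max(11,54) = 2·54 = 108
g[14] = 2·max(12,81) = 2·81 = 162
g[15] = 3·max(12,81) = 3·81 = 243
g[16] = 2·max(14,162) = 2·162 = 324
g[17] = 2·max(15,243) = 2·243 = 486
g[18] = 3·max(15,243) = 3·243 = 729
g[19] = 2·max(17,486) = 2·486 = 972
One optimal split: 3 + 3 + 3 + 3 + 3 + 2 + 2; product 3·3·3·3·3·2·2 = 972.

972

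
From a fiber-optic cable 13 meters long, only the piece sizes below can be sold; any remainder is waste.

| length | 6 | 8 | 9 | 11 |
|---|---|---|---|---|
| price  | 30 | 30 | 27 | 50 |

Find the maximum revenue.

Consider every possible first cut. r[k] is the best of p[i]+r[k−i] over all sellable i≤k.
r[1] = 0
r[2] = 0
r[3] = 0
r[4] = 0
r[5] = 0
r[6] = 30
r[7] = 30
r[8] = 30
r[9] = 30
r[10] = 30
r[11] = 50
r[12] = 60  (first piece 6, then r[6]=30)
r[13] = 60
One optimal cutting: pieces 6 + 6 with 1 meter of scrap → $60.

60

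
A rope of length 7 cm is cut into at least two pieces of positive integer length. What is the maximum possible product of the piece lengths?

Fill f[k] for k=2..7: at each k try every first piece i and multiply by the better of (k−i) uncut or f[k−i].
f[2] = 1·max(1,0) = 1·1 = 1
f[3] = max(1·2, 2·1) = 2
f[4] = max(1·3, 2·2, 3·1) = 4
f[5] = max(1·4, 2·3, 3·2, 4·1) = 6
f[6] = max(1·6, 2·4, 3·3, 4·2, 5·1) = 9
f[7] = max(1·9, 2·6, 3·4, 4·3, 5·2, 6·1) = 12
One optimal split: 3 + 2 + 2; product 3·2·2 = 12.

12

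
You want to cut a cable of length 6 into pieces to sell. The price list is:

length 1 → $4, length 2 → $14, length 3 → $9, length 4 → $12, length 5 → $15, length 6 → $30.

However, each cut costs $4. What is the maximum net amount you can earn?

34

Let net[k] be the best obtainable value from length k. For each k, try every first piece i and keep the best of price[i] + net[k−i] minus the 4 cut fee when i<k.
net[1] = 4
net[2] = 14
net[3] = 14  (first piece 1, then net[2]=14)
net[4] = 24  (first piece 2, then net[2]=14)
net[5] = 24  (first piece 1, then net[4]=24)
net[6] = 34  (first piece 2, then net[4]=24)
One optimal plan: pieces 2 + 2 + 2 (2 cuts) → $42 − $8 = $34.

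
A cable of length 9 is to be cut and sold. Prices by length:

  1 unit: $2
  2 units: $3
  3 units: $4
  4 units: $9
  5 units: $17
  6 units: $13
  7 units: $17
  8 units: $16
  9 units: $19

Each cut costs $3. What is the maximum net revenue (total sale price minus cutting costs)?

23

Consider every possible first cut. r[k] is the best of p[i]+r[k−i] over all sellable i≤k, charging 3 whenever i<k.
r[1] = 2
r[2] = max(2+2-3, 3+0) = 3
r[3] = max(2+3-3, 3+2-3, 4+0) = 4
r[4] = max(2+4-3, 3+3-3, 4+2-3, 9+0) = 9
r[5] = max(2+9-3, 3+4-3, 4+3-3, 9+2-3, 17+0) = 17
r[6] = max(2+17-3, 3+9-3, 4+4-3, 9+3-3, 17+2-3, 13+0) = 16
r[7] = max(2+16-3, 3+17-3, 4+9-3, …, 13+2-3, 17+0) = 17
r[8] = max(2+17-3, 3+16-3, 4+17-3, …, 17+2-3, 16+0) = 18
r[9] = max(2+18-3, 3+17-3, 4+16-3, …, 16+2-3, 19+0) = 23
One optimal plan: pieces 5 + 4 (1 cut) → $26 − $3 = $23.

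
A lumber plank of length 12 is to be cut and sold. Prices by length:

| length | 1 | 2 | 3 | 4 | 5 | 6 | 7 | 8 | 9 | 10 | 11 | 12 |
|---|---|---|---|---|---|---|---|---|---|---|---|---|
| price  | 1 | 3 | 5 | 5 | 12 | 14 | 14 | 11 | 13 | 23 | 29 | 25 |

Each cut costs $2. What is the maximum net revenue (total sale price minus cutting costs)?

28

Build r[k] bottom-up: r[k] = max over allowed piece i of (p[i] + r[k−i]) − 2 per cut.
r[1] = 1
r[2] = 3
r[3] = 5
r[4] = 5
r[5] = 12
r[6] = 14
r[7] = 14
r[8] = 15  (first piece 2, then r[6]=14)
r[9] = 17  (first piece 3, then r[6]=14)
r[10] = 23
r[11] = 29
r[12] = 28  (first piece 1, then r[11]=29)
One optimal plan: pieces 11 + 1 (1 cut) → $30 − $2 = $28.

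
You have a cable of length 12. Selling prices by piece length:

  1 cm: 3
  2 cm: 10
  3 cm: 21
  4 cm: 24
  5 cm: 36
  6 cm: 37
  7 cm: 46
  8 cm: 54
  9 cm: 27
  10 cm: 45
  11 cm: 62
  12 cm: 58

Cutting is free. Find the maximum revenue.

84

Consider every possible first cut. R[k] is the best of p[i]+R[k−i] over all sellable i≤k.
R[1] = 3
R[2] = max(3+3, 10+0) = 10
R[3] = max(3+10, 10+3, 21+0) = 21
R[4] = max(3+21, 10+10, 21+3, 24+0) = 24
R[5] = max(3+24, 10+21, 21+10, 24+3, 36+0) = 36
R[6] = max(3+36, 10+24, 21+21, 24+10, 36+3, 37+0) = 42
R[7] = max(3+42, 10+36, 21+24, …, 37+3, 46+0) = 46
R[8] = max(3+46, 10+42, 21+36, …, 46+3, 54+0) = 57
R[9] = max(3+57, 10+46, 21+42, …, 54+3, 27+0) = 63
R[10] = max(3+63, 10+57, 21+46, …, 27+3, 45+0) = 72
R[11] = max(3+72, 10+63, 21+57, …, 45+3, 62+0) = 78
R[12] = max(3+78, 10+72, 21+63, …, 62+3, 58+0) = 84
One optimal cutting: 3 + 3 + 3 + 3 → 21 + 21 + 21 + 21 = 84.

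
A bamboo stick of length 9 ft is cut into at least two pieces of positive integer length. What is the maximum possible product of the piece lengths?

27

Fill f[k] for k=2..9: at each k try every first piece i and multiply by the better of (k−i) uncut or f[k−i].
f[2] = 1·max(1,0) = 1·1 = 1
f[3] = max(1·2, 2·1) = 2
f[4] = max(1·3, 2·2, 3·1) = 4
f[5] = max(1·4, 2·3, 3·2, 4·1) = 6
f[6] = max(1·6, 2·4, 3·3, 4·2, 5·1) = 9
f[7] = max(1·9, 2·6, 3·4, 4·3, 5·2, 6·1) = 12
f[8] = max(1·12, 2·9, 3·6, …, 6·2, 7·1) = 18
f[9] = max(1·18, 2·12, 3·9, …, 7·2, 8·1) = 27
One optimal split: 3 + 3 + 3; product 3·3·3 = 27.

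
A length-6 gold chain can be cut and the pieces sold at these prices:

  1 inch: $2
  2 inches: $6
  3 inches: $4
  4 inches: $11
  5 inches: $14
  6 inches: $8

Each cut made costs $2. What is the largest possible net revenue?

15

Build r[k] bottom-up: r[k] = max over allowed piece i of (p[i] + r[k−i]) − 2 per cut.
r[1] = 2
r[2] = 6
r[3] = 6  (first piece 1, then r[2]=6)
r[4] = 11
r[5] = 14
r[6] = 15  (first piece 2, then r[4]=11)
One optimal plan: pieces 4 + 2 (1 cut) → $17 − $2 = $15.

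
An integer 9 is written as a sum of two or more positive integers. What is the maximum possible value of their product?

Let prod[k] be the best product for length k (with at least one cut). For each first piece i, the rest contributes max(k−i, prod[k−i]).
prod[2] = 1·max(1,0) = 1·1 = 1
prod[3] = 1·max(2,1) = 1·2 = 2
prod[4] = 2·max(2,1) = 2·2 = 4
prod[5] = 2·max(3,2) = 2·3 = 6
prod[6] = 3·max(3,2) = 3·3 = 9
prod[7] = 2·max(5,6) = 2·6 = 12
prod[8] = 2·max(6,9) = 2·9 = 18
prod[9] = 3·max(6,9) = 3·9 = 27
One optimal split: 3 + 3 + 3; product 3·3·3 = 27.

27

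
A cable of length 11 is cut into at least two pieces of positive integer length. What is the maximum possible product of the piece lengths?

54

Let m[k] be the best product for length k (with at least one cut). For each first piece i, the rest contributes max(k−i, m[k−i]).
m[2] = 1×max(1,0) = 1×1 = 1
m[3] = max(1×2, 2×1) = 2
m[4] = max(1×3, 2×2, 3×1) = 4
m[5] = max(1×4, 2×3, 3×2, 4×1) = 6
m[6] = max(1×6, 2×4, 3×3, 4×2, 5×1) = 9
m[7] = max(1×9, 2×6, 3×4, 4×3, 5×2, 6×1) = 12
m[8] = max(1×12, 2×9, 3×6, …, 6×2, 7×1) = 18
m[9] = max(1×18, 2×12, 3×9, …, 7×2, 8×1) = 27
m[10] = max(1×27, 2×18, 3×12, …, 8×2, 9×1) = 36
m[11] = max(1×36, 2×27, 3×18, …, 9×2, 10×1) = 54
One optimal split: 3 + 3 + 3 + 2; product 3×3×3×2 = 54.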